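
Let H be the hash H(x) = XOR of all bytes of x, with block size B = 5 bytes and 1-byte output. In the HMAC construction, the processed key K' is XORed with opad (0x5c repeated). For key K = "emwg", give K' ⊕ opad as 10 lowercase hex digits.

39312b3b5c

Key "emwg" = 65 6d 77 67 is 4 bytes ≤ B = 5; zero-pad to 5 bytes: K' = 65 6d 77 67 00.
XOR each byte with 0x5c: 65⊕5c=39, 6d⊕5c=31, 77⊕5c=2b, 67⊕5c=3b, 00⊕5c=5c.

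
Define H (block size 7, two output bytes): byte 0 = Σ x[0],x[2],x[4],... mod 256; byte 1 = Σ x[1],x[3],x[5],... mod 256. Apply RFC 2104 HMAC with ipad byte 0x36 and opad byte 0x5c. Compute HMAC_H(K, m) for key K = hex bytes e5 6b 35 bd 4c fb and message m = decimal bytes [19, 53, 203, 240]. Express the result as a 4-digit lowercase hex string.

216a

Key hex bytes e5 6b 35 bd 4c fb is 6 bytes ≤ B = 7; zero-pad to 7 bytes: K' = e5 6b 35 bd 4c fb 00.
K' ⊕ ipad = d3 5d 03 8b 7a cd 36.  K' ⊕ opad = b9 37 69 e1 10 a7 5c.
Inner input = (K'⊕ipad) ∥ m = d3 5d 03 8b 7a cd 36 ∥ 13 35 cb f0.
Inner hash: even-index sum = 683 mod 256 = 171; odd-index sum = 659 mod 256 = 147 → ab 93.
Outer input = (K'⊕opad) ∥ inner = b9 37 69 e1 10 a7 5c ∥ ab 93.
Outer hash (tag): even-index sum = 545 mod 256 = 33; odd-index sum = 618 mod 256 = 106 → 21 6a.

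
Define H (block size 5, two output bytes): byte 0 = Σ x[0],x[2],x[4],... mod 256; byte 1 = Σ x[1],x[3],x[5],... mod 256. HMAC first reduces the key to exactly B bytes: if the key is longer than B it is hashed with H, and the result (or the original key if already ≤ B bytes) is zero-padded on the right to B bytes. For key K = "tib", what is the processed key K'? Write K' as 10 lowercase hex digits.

7469620000

Key "tib" = 74 69 62 is 3 bytes ≤ B = 5; zero-pad to 5 bytes: K' = 74 69 62 00 00.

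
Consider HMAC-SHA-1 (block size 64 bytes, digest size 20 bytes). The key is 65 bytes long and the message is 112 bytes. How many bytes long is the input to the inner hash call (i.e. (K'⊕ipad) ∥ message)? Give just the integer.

176

Key is 65 > 64 bytes, so it is hashed to 20 bytes then zero-padded to 64: |K'| = 64.
Inner input = (K'⊕ipad) ∥ m → 64 + 112 = 176 bytes.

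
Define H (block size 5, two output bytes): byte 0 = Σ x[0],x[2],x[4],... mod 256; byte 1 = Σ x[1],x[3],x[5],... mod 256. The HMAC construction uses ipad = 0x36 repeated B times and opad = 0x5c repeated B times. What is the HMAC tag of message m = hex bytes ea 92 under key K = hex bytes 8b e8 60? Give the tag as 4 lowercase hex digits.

Key hex bytes 8b e8 60 is 3 bytes ≤ B = 5; zero-pad to 5 bytes: K' = 8b e8 60 00 00.
K' ⊕ ipad = bd de 56 36 36.  K' ⊕ opad = d7 b4 3c 5c 5c.
Inner input = (K'⊕ipad) ∥ m = bd de 56 36 36 ∥ ea 92.
Inner hash: even-index sum = 475 mod 256 = 219; odd-index sum = 510 mod 256 = 254 → db fe.
Outer input = (K'⊕opad) ∥ inner = d7 b4 3c 5c 5c ∥ db fe.
Outer hash (tag): even-index sum = 621 mod 256 = 109; odd-index sum = 491 mod 256 = 235 → 6d eb.

6deb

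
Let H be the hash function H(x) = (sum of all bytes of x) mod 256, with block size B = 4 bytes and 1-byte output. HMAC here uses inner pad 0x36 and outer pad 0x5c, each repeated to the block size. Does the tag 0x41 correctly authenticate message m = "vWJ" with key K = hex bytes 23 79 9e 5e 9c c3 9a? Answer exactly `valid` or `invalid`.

valid

Key hex bytes 23 79 9e 5e 9c c3 9a is 7 bytes > B = 4, so hash it first: H(key) = 91, then zero-pad to 4 bytes: K' = 91 00 00 00.
K' ⊕ ipad = a7 36 36 36; K' ⊕ opad = cd 5c 5c 5c.
Inner hash: sum = 167+54+54+54+118+87+74 = 608; mod 256 = 96 → 60.
Outer hash (recomputed tag): sum = 205+92+92+92+96 = 577; mod 256 = 65 → 41.
Recomputed tag = 41; claimed = 41 → match.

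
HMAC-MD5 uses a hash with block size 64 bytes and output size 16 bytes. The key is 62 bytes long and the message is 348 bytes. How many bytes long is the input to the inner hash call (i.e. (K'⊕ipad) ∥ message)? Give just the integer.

412

Key is 62 ≤ 64 bytes, zero-padded: |K'| = 64.
Inner input = (K'⊕ipad) ∥ m → 64 + 348 = 412 bytes.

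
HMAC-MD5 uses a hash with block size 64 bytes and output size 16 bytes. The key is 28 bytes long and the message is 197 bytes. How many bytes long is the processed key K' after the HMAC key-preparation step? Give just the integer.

64

Key is 28 ≤ 64 bytes, zero-padded: |K'| = 64.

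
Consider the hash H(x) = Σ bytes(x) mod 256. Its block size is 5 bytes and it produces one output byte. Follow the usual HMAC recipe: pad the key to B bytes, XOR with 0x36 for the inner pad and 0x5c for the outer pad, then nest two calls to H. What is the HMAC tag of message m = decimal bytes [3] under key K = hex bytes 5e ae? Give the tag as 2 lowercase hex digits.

ad

Key hex bytes 5e ae is 2 bytes ≤ B = 5; zero-pad to 5 bytes: K' = 5e ae 00 00 00.
K' ⊕ ipad = 68 98 36 36 36.  K' ⊕ opad = 02 f2 5c 5c 5c.
Inner input = (K'⊕ipad) ∥ m = 68 98 36 36 36 ∥ 03.
Inner hash: sum = 104+152+54+54+54+3 = 421; mod 256 = 165 → a5.
Outer input = (K'⊕opad) ∥ inner = 02 f2 5c 5c 5c ∥ a5.
Outer hash (tag): sum = 2+242+92+92+92+165 = 685; mod 256 = 173 → ad.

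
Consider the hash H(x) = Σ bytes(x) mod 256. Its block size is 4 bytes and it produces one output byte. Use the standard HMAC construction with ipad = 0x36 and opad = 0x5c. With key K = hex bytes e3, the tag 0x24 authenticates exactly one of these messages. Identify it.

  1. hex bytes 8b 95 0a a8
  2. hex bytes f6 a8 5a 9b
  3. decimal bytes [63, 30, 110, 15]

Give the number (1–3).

3

Key hex bytes e3 is 1 byte ≤ B = 4; zero-pad to 4 bytes: K' = e3 00 00 00.
K' ⊕ ipad = d5 36 36 36; K' ⊕ opad = bf 5c 5c 5c.
m1: inner = H(d5 36 36 36 8b 95 0a a8) = 49; tag = H(bf 5c 5c 5c 49) = 1c
m2: inner = H(d5 36 36 36 f6 a8 5a 9b) = 0a; tag = H(bf 5c 5c 5c 0a) = dd
m3: inner = H(d5 36 36 36 3f 1e 6e 0f) = 51; tag = H(bf 5c 5c 5c 51) = 24 ← matches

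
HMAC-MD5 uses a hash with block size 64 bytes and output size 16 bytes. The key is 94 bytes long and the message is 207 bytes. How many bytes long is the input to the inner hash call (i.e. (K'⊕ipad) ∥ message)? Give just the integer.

271

Key is 94 > 64 bytes, so it is hashed to 16 bytes then zero-padded to 64: |K'| = 64.
Inner input = (K'⊕ipad) ∥ m → 64 + 207 = 271 bytes.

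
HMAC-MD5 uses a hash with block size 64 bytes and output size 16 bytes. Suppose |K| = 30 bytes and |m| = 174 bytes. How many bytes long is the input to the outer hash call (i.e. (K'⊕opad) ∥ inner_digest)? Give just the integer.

80

Key is 30 ≤ 64 bytes, zero-padded: |K'| = 64.
Outer input = (K'⊕opad) ∥ H(inner) → 64 + 16 = 80 bytes.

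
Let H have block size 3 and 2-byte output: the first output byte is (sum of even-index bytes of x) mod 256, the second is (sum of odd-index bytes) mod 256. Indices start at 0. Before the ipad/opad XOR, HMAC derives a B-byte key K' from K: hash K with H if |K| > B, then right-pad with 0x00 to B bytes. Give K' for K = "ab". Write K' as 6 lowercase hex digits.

Key "ab" = 61 62 is 2 bytes ≤ B = 3; zero-pad to 3 bytes: K' = 61 62 00.

616200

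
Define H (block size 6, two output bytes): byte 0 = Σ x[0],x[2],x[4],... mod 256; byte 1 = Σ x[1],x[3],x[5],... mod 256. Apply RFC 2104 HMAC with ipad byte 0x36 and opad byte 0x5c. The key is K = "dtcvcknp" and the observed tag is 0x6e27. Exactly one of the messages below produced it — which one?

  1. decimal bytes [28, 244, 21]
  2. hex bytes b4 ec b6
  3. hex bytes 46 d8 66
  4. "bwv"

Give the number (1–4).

4

Key "dtcvcknp" = 64 74 63 76 63 6b 6e 70 is 8 bytes > B = 6, so hash it first: H(key) = 98 c5, then zero-pad to 6 bytes: K' = 98 c5 00 00 00 00.
K' ⊕ ipad = ae f3 36 36 36 36; K' ⊕ opad = c4 99 5c 5c 5c 5c.
m1: inner = H(ae f3 36 36 36 36 1c f4 15) = 4b 53; tag = H(c4 99 5c 5c 5c 5c 4b 53) = c7a4
m2: inner = H(ae f3 36 36 36 36 b4 ec b6) = 84 4b; tag = H(c4 99 5c 5c 5c 5c 84 4b) = 009c
m3: inner = H(ae f3 36 36 36 36 46 d8 66) = c6 37; tag = H(c4 99 5c 5c 5c 5c c6 37) = 4288
m4: inner = H(ae f3 36 36 36 36 62 77 76) = f2 d6; tag = H(c4 99 5c 5c 5c 5c f2 d6) = 6e27 ← matches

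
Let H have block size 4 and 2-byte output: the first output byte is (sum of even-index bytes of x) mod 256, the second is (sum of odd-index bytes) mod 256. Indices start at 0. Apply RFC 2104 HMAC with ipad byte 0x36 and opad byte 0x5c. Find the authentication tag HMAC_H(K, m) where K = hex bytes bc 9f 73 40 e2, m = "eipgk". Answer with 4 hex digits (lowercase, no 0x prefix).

Key hex bytes bc 9f 73 40 e2 is 5 bytes > B = 4, so hash it first: H(key) = 11 df, then zero-pad to 4 bytes: K' = 11 df 00 00.
K' ⊕ ipad = 27 e9 36 36.  K' ⊕ opad = 4d 83 5c 5c.
Inner input = (K'⊕ipad) ∥ m = 27 e9 36 36 ∥ 65 69 70 67 6b.
Inner hash: even-index sum = 413 mod 256 = 157; odd-index sum = 495 mod 256 = 239 → 9d ef.
Outer input = (K'⊕opad) ∥ inner = 4d 83 5c 5c ∥ 9d ef.
Outer hash (tag): even-index sum = 326 mod 256 = 70; odd-index sum = 462 mod 256 = 206 → 46 ce.

46ce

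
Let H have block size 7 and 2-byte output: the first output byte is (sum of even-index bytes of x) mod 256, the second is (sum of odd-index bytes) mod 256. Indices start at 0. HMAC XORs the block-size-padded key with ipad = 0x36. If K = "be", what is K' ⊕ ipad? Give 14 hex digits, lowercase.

54533636363636

Key "be" = 62 65 is 2 bytes ≤ B = 7; zero-pad to 7 bytes: K' = 62 65 00 00 00 00 00.
XOR each byte with 0x36: 62⊕36=54, 65⊕36=53, 00⊕36=36, 00⊕36=36, 00⊕36=36, 00⊕36=36, 00⊕36=36.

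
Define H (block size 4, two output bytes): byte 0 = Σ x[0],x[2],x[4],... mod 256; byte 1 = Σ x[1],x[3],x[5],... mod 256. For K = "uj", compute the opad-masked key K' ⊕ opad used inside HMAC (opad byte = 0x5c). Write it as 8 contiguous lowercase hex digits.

Key "uj" = 75 6a is 2 bytes ≤ B = 4; zero-pad to 4 bytes: K' = 75 6a 00 00.
XOR each byte with 0x5c: 75⊕5c=29, 6a⊕5c=36, 00⊕5c=5c, 00⊕5c=5c.

29365c5c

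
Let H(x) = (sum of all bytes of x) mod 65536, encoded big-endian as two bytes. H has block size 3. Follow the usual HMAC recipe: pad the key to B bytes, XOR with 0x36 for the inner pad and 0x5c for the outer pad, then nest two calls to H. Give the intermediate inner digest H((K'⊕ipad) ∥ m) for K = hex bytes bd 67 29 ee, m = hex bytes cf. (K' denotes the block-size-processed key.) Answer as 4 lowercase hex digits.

Key hex bytes bd 67 29 ee is 4 bytes > B = 3, so hash it first: H(key) = 02 3b, then zero-pad to 3 bytes: K' = 02 3b 00.
K' ⊕ ipad = 34 0d 36.
Inner input = 34 0d 36 ∥ cf.
Inner hash: sum = 52+13+54+207 = 326 → 01 46.

0146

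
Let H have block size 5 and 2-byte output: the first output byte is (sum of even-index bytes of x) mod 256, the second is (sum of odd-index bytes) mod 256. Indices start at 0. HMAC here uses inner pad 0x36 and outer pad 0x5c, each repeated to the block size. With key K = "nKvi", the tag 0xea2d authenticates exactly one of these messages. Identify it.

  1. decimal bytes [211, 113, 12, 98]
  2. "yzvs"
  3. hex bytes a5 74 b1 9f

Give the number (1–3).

3

Key "nKvi" = 6e 4b 76 69 is 4 bytes ≤ B = 5; zero-pad to 5 bytes: K' = 6e 4b 76 69 00.
K' ⊕ ipad = 58 7d 40 5f 36; K' ⊕ opad = 32 17 2a 35 5c.
m1: inner = H(58 7d 40 5f 36 d3 71 0c 62) = a1 bb; tag = H(32 17 2a 35 5c a1 bb) = 73ed
m2: inner = H(58 7d 40 5f 36 79 7a 76 73) = bb cb; tag = H(32 17 2a 35 5c bb cb) = 8307
m3: inner = H(58 7d 40 5f 36 a5 74 b1 9f) = e1 32; tag = H(32 17 2a 35 5c e1 32) = ea2d ← matches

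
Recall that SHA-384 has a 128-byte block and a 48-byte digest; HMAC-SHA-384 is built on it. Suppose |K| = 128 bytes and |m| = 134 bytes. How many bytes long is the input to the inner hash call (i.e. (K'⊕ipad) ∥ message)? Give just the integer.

Key is 128 ≤ 128 bytes, zero-padded: |K'| = 128.
Inner input = (K'⊕ipad) ∥ m → 128 + 134 = 262 bytes.

262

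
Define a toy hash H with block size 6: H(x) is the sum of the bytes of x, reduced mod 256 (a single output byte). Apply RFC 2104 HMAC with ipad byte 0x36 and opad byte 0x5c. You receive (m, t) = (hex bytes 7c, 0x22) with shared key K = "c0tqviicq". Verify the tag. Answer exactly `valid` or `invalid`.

Key "c0tqviicq" = 63 30 74 71 76 69 69 63 71 is 9 bytes > B = 6, so hash it first: H(key) = 94, then zero-pad to 6 bytes: K' = 94 00 00 00 00 00.
K' ⊕ ipad = a2 36 36 36 36 36; K' ⊕ opad = c8 5c 5c 5c 5c 5c.
Inner hash: sum = 162+54+54+54+54+54+124 = 556; mod 256 = 44 → 2c.
Outer hash (recomputed tag): sum = 200+92+92+92+92+92+44 = 704; mod 256 = 192 → c0.
Recomputed tag = c0; claimed = 22 → mismatch.

invalid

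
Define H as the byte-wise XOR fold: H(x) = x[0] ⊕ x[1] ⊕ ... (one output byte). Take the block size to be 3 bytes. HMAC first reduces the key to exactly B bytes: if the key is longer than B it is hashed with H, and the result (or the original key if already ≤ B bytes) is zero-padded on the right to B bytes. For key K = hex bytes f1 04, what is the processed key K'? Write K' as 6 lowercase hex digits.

f10400

Key hex bytes f1 04 is 2 bytes ≤ B = 3; zero-pad to 3 bytes: K' = f1 04 00.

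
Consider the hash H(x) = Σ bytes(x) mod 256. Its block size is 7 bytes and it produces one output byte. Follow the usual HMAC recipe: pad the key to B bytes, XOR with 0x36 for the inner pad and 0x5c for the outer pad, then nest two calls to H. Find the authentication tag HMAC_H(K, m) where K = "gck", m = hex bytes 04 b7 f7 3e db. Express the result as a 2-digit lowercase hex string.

c7

Key "gck" = 67 63 6b is 3 bytes ≤ B = 7; zero-pad to 7 bytes: K' = 67 63 6b 00 00 00 00.
K' ⊕ ipad = 51 55 5d 36 36 36 36.  K' ⊕ opad = 3b 3f 37 5c 5c 5c 5c.
Inner input = (K'⊕ipad) ∥ m = 51 55 5d 36 36 36 36 ∥ 04 b7 f7 3e db.
Inner hash: sum = 81+85+93+54+54+54+54+4+183+247+62+219 = 1190; mod 256 = 166 → a6.
Outer input = (K'⊕opad) ∥ inner = 3b 3f 37 5c 5c 5c 5c ∥ a6.
Outer hash (tag): sum = 59+63+55+92+92+92+92+166 = 711; mod 256 = 199 → c7.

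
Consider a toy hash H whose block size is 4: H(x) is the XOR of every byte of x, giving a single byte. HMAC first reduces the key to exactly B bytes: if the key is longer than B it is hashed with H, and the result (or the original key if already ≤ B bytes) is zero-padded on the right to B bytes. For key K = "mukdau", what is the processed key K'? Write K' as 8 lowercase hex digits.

03000000

|K| = 6 > B = 4, so first hash the key.
H(K): XOR 6d⊕75⊕6b⊕64⊕61⊕75 = 03.
Zero-pad H(K) = 03 to 4 bytes: K' = 03 00 00 00.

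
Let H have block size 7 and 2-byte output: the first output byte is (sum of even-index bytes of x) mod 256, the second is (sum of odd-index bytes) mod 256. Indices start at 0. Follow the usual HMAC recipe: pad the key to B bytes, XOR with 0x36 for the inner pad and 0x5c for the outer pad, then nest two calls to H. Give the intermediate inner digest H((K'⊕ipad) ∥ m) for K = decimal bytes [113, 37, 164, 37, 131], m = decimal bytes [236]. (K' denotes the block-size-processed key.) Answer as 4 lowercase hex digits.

Key decimal bytes [113, 37, 164, 37, 131] = 71 25 a4 25 83 is 5 bytes ≤ B = 7; zero-pad to 7 bytes: K' = 71 25 a4 25 83 00 00.
K' ⊕ ipad = 47 13 92 13 b5 36 36.
Inner input = 47 13 92 13 b5 36 36 ∥ ec.
Inner hash: even-index sum = 452 mod 256 = 196; odd-index sum = 328 mod 256 = 72 → c4 48.

c448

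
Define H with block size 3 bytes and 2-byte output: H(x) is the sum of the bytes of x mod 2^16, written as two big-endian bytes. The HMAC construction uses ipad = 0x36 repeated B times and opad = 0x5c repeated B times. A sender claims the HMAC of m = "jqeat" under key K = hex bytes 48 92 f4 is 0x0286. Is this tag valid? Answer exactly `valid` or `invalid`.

Key hex bytes 48 92 f4 is exactly B = 3 bytes: K' = 48 92 f4.
K' ⊕ ipad = 7e a4 c2; K' ⊕ opad = 14 ce a8.
Inner hash: sum = 126+164+194+106+113+101+97+116 = 1017 → 03 f9.
Outer hash (recomputed tag): sum = 20+206+168+3+249 = 646 → 02 86.
Recomputed tag = 0286; claimed = 0286 → match.

valid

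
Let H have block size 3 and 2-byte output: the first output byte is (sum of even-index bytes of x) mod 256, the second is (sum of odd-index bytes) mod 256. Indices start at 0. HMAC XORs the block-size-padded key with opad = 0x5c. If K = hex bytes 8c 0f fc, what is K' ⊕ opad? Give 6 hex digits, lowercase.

Key hex bytes 8c 0f fc is exactly B = 3 bytes: K' = 8c 0f fc.
XOR each byte with 0x5c: 8c⊕5c=d0, 0f⊕5c=53, fc⊕5c=a0.

d053a0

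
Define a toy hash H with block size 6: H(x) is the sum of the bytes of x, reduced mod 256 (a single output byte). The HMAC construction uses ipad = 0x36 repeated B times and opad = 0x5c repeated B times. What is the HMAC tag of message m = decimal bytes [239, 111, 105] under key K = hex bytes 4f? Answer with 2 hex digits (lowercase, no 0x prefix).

Key hex bytes 4f is 1 byte ≤ B = 6; zero-pad to 6 bytes: K' = 4f 00 00 00 00 00.
K' ⊕ ipad = 79 36 36 36 36 36.  K' ⊕ opad = 13 5c 5c 5c 5c 5c.
Inner input = (K'⊕ipad) ∥ m = 79 36 36 36 36 36 ∥ ef 6f 69.
Inner hash: sum = 121+54+54+54+54+54+239+111+105 = 846; mod 256 = 78 → 4e.
Outer input = (K'⊕opad) ∥ inner = 13 5c 5c 5c 5c 5c ∥ 4e.
Outer hash (tag): sum = 19+92+92+92+92+92+78 = 557; mod 256 = 45 → 2d.

2d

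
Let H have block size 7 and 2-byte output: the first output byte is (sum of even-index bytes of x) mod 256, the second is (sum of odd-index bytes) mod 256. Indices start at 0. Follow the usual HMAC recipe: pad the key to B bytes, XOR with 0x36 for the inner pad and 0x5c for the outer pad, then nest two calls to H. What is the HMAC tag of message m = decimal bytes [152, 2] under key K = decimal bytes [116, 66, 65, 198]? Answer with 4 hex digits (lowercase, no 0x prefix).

Key decimal bytes [116, 66, 65, 198] = 74 42 41 c6 is 4 bytes ≤ B = 7; zero-pad to 7 bytes: K' = 74 42 41 c6 00 00 00.
K' ⊕ ipad = 42 74 77 f0 36 36 36.  K' ⊕ opad = 28 1e 1d 9a 5c 5c 5c.
Inner input = (K'⊕ipad) ∥ m = 42 74 77 f0 36 36 36 ∥ 98 02.
Inner hash: even-index sum = 295 mod 256 = 39; odd-index sum = 562 mod 256 = 50 → 27 32.
Outer input = (K'⊕opad) ∥ inner = 28 1e 1d 9a 5c 5c 5c ∥ 27 32.
Outer hash (tag): even-index sum = 303 mod 256 = 47; odd-index sum = 315 mod 256 = 59 → 2f 3b.

2f3b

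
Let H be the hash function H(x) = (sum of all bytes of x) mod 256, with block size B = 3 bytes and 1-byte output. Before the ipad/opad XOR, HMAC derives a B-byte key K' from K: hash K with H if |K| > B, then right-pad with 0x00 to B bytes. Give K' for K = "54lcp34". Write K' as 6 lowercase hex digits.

|K| = 7 > B = 3, so first hash the key.
H(K): sum = 53+52+108+99+112+51+52 = 527; mod 256 = 15 → 0f.
Zero-pad H(K) = 0f to 3 bytes: K' = 0f 00 00.

0f0000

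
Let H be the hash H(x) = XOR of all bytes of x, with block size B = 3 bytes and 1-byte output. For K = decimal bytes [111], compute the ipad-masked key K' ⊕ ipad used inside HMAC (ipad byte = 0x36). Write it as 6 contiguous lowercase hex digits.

593636

Key decimal bytes [111] = 6f is 1 byte ≤ B = 3; zero-pad to 3 bytes: K' = 6f 00 00.
XOR each byte with 0x36: 6f⊕36=59, 00⊕36=36, 00⊕36=36.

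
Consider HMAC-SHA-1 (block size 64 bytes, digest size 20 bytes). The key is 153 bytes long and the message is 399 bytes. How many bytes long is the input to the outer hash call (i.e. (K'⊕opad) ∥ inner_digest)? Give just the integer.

84

Key is 153 > 64 bytes, so it is hashed to 20 bytes then zero-padded to 64: |K'| = 64.
Outer input = (K'⊕opad) ∥ H(inner) → 64 + 20 = 84 bytes.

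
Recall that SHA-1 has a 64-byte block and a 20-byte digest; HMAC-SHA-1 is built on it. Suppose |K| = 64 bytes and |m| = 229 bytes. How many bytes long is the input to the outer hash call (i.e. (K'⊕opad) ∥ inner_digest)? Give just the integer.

84

Key is 64 ≤ 64 bytes, zero-padded: |K'| = 64.
Outer input = (K'⊕opad) ∥ H(inner) → 64 + 20 = 84 bytes.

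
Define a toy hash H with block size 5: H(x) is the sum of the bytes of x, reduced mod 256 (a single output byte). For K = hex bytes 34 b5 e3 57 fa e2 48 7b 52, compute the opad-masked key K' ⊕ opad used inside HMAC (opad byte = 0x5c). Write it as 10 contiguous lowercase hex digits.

Key hex bytes 34 b5 e3 57 fa e2 48 7b 52 is 9 bytes > B = 5, so hash it first: H(key) = 14, then zero-pad to 5 bytes: K' = 14 00 00 00 00.
XOR each byte with 0x5c: 14⊕5c=48, 00⊕5c=5c, 00⊕5c=5c, 00⊕5c=5c, 00⊕5c=5c.

485c5c5c5c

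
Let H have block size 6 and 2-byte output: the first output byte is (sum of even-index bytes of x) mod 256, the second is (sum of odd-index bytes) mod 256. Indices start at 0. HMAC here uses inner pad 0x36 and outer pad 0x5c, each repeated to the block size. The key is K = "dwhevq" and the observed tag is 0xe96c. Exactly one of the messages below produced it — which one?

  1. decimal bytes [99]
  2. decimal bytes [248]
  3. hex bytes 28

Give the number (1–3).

1

Key "dwhevq" = 64 77 68 65 76 71 is exactly B = 6 bytes: K' = 64 77 68 65 76 71.
K' ⊕ ipad = 52 41 5e 53 40 47; K' ⊕ opad = 38 2b 34 39 2a 2d.
m1: inner = H(52 41 5e 53 40 47 63) = 53 db; tag = H(38 2b 34 39 2a 2d 53 db) = e96c ← matches
m2: inner = H(52 41 5e 53 40 47 f8) = e8 db; tag = H(38 2b 34 39 2a 2d e8 db) = 7e6c
m3: inner = H(52 41 5e 53 40 47 28) = 18 db; tag = H(38 2b 34 39 2a 2d 18 db) = ae6c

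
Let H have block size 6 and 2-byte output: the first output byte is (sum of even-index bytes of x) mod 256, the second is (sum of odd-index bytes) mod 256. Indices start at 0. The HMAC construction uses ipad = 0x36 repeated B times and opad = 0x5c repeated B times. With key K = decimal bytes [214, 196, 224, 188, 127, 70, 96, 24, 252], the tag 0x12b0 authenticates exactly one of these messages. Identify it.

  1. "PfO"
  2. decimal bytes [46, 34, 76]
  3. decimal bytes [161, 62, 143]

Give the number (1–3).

2

Key decimal bytes [214, 196, 224, 188, 127, 70, 96, 24, 252] = d6 c4 e0 bc 7f 46 60 18 fc is 9 bytes > B = 6, so hash it first: H(key) = 91 de, then zero-pad to 6 bytes: K' = 91 de 00 00 00 00.
K' ⊕ ipad = a7 e8 36 36 36 36; K' ⊕ opad = cd 82 5c 5c 5c 5c.
m1: inner = H(a7 e8 36 36 36 36 50 66 4f) = b2 ba; tag = H(cd 82 5c 5c 5c 5c b2 ba) = 37f4
m2: inner = H(a7 e8 36 36 36 36 2e 22 4c) = 8d 76; tag = H(cd 82 5c 5c 5c 5c 8d 76) = 12b0 ← matches
m3: inner = H(a7 e8 36 36 36 36 a1 3e 8f) = 43 92; tag = H(cd 82 5c 5c 5c 5c 43 92) = c8cc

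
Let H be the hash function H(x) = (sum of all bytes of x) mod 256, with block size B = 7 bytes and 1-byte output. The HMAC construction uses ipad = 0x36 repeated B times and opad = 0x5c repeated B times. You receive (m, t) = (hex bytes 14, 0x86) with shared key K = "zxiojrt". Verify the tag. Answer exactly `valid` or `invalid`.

valid

Key "zxiojrt" = 7a 78 69 6f 6a 72 74 is exactly B = 7 bytes: K' = 7a 78 69 6f 6a 72 74.
K' ⊕ ipad = 4c 4e 5f 59 5c 44 42; K' ⊕ opad = 26 24 35 33 36 2e 28.
Inner hash: sum = 76+78+95+89+92+68+66+20 = 584; mod 256 = 72 → 48.
Outer hash (recomputed tag): sum = 38+36+53+51+54+46+40+72 = 390; mod 256 = 134 → 86.
Recomputed tag = 86; claimed = 86 → match.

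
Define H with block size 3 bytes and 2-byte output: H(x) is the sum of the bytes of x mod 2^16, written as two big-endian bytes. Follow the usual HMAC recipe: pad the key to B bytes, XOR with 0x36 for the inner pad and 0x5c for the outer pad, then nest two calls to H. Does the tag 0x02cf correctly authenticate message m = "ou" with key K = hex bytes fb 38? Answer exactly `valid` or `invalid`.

invalid

Key hex bytes fb 38 is 2 bytes ≤ B = 3; zero-pad to 3 bytes: K' = fb 38 00.
K' ⊕ ipad = cd 0e 36; K' ⊕ opad = a7 64 5c.
Inner hash: sum = 205+14+54+111+117 = 501 → 01 f5.
Outer hash (recomputed tag): sum = 167+100+92+1+245 = 605 → 02 5d.
Recomputed tag = 025d; claimed = 02cf → mismatch.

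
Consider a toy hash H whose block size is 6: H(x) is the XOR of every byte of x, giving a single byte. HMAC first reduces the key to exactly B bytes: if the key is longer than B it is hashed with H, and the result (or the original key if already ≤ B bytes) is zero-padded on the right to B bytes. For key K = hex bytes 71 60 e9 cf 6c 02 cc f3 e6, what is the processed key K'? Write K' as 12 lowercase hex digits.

|K| = 9 > B = 6, so first hash the key.
H(K): XOR 71⊕60⊕e9⊕cf⊕6c⊕02⊕cc⊕f3⊕e6 = 80.
Zero-pad H(K) = 80 to 6 bytes: K' = 80 00 00 00 00 00.

800000000000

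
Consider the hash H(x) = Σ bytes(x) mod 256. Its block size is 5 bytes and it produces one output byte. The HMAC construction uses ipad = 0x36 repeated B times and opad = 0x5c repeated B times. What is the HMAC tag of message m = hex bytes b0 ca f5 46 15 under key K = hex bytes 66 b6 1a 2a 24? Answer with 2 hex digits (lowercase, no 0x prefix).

Key hex bytes 66 b6 1a 2a 24 is exactly B = 5 bytes: K' = 66 b6 1a 2a 24.
K' ⊕ ipad = 50 80 2c 1c 12.  K' ⊕ opad = 3a ea 46 76 78.
Inner input = (K'⊕ipad) ∥ m = 50 80 2c 1c 12 ∥ b0 ca f5 46 15.
Inner hash: sum = 80+128+44+28+18+176+202+245+70+21 = 1012; mod 256 = 244 → f4.
Outer input = (K'⊕opad) ∥ inner = 3a ea 46 76 78 ∥ f4.
Outer hash (tag): sum = 58+234+70+118+120+244 = 844; mod 256 = 76 → 4c.

4c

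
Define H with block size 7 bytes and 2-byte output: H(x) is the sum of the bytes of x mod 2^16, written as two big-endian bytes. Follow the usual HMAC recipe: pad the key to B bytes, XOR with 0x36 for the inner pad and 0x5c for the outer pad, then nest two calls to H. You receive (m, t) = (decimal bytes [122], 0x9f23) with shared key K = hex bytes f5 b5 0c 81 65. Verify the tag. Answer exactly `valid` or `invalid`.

invalid

Key hex bytes f5 b5 0c 81 65 is 5 bytes ≤ B = 7; zero-pad to 7 bytes: K' = f5 b5 0c 81 65 00 00.
K' ⊕ ipad = c3 83 3a b7 53 36 36; K' ⊕ opad = a9 e9 50 dd 39 5c 5c.
Inner hash: sum = 195+131+58+183+83+54+54+122 = 880 → 03 70.
Outer hash (recomputed tag): sum = 169+233+80+221+57+92+92+3+112 = 1059 → 04 23.
Recomputed tag = 0423; claimed = 9f23 → mismatch.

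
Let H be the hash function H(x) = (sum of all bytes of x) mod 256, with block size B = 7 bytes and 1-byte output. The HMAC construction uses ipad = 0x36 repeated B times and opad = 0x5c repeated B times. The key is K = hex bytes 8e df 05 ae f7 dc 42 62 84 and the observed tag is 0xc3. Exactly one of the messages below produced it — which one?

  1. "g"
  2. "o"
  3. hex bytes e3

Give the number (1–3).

Key hex bytes 8e df 05 ae f7 dc 42 62 84 is 9 bytes > B = 7, so hash it first: H(key) = 1b, then zero-pad to 7 bytes: K' = 1b 00 00 00 00 00 00.
K' ⊕ ipad = 2d 36 36 36 36 36 36; K' ⊕ opad = 47 5c 5c 5c 5c 5c 5c.
m1: inner = H(2d 36 36 36 36 36 36 67) = d8; tag = H(47 5c 5c 5c 5c 5c 5c d8) = 47
m2: inner = H(2d 36 36 36 36 36 36 6f) = e0; tag = H(47 5c 5c 5c 5c 5c 5c e0) = 4f
m3: inner = H(2d 36 36 36 36 36 36 e3) = 54; tag = H(47 5c 5c 5c 5c 5c 5c 54) = c3 ← matches

3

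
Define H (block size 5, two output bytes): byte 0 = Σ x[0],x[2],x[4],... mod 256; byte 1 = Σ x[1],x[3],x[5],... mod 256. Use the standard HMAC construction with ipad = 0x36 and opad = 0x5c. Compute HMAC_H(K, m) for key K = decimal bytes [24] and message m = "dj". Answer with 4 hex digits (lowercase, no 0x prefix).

Key decimal bytes [24] = 18 is 1 byte ≤ B = 5; zero-pad to 5 bytes: K' = 18 00 00 00 00.
K' ⊕ ipad = 2e 36 36 36 36.  K' ⊕ opad = 44 5c 5c 5c 5c.
Inner input = (K'⊕ipad) ∥ m = 2e 36 36 36 36 ∥ 64 6a.
Inner hash: even-index sum = 260 mod 256 = 4; odd-index sum = 208 mod 256 = 208 → 04 d0.
Outer input = (K'⊕opad) ∥ inner = 44 5c 5c 5c 5c ∥ 04 d0.
Outer hash (tag): even-index sum = 460 mod 256 = 204; odd-index sum = 188 mod 256 = 188 → cc bc.

ccbc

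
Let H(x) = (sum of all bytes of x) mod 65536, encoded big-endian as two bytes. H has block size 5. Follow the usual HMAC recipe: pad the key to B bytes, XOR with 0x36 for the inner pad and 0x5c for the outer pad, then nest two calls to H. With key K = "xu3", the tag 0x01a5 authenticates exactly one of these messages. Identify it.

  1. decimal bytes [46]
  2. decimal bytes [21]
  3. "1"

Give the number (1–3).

Key "xu3" = 78 75 33 is 3 bytes ≤ B = 5; zero-pad to 5 bytes: K' = 78 75 33 00 00.
K' ⊕ ipad = 4e 43 05 36 36; K' ⊕ opad = 24 29 6f 5c 5c.
m1: inner = H(4e 43 05 36 36 2e) = 01 30; tag = H(24 29 6f 5c 5c 01 30) = 01a5 ← matches
m2: inner = H(4e 43 05 36 36 15) = 01 17; tag = H(24 29 6f 5c 5c 01 17) = 018c
m3: inner = H(4e 43 05 36 36 31) = 01 33; tag = H(24 29 6f 5c 5c 01 33) = 01a8

1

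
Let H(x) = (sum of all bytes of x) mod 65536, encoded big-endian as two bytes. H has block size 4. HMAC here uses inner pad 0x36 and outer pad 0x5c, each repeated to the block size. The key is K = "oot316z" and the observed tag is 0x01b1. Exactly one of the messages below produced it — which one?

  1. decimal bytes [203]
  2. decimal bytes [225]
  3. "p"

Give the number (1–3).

Key "oot316z" = 6f 6f 74 33 31 36 7a is 7 bytes > B = 4, so hash it first: H(key) = 02 66, then zero-pad to 4 bytes: K' = 02 66 00 00.
K' ⊕ ipad = 34 50 36 36; K' ⊕ opad = 5e 3a 5c 5c.
m1: inner = H(34 50 36 36 cb) = 01 bb; tag = H(5e 3a 5c 5c 01 bb) = 020c
m2: inner = H(34 50 36 36 e1) = 01 d1; tag = H(5e 3a 5c 5c 01 d1) = 0222
m3: inner = H(34 50 36 36 70) = 01 60; tag = H(5e 3a 5c 5c 01 60) = 01b1 ← matches

3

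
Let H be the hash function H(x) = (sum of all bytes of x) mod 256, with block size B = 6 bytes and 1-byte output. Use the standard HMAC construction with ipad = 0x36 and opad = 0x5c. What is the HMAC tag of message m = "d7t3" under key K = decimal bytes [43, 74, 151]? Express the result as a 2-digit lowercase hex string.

Key decimal bytes [43, 74, 151] = 2b 4a 97 is 3 bytes ≤ B = 6; zero-pad to 6 bytes: K' = 2b 4a 97 00 00 00.
K' ⊕ ipad = 1d 7c a1 36 36 36.  K' ⊕ opad = 77 16 cb 5c 5c 5c.
Inner input = (K'⊕ipad) ∥ m = 1d 7c a1 36 36 36 ∥ 64 37 74 33.
Inner hash: sum = 29+124+161+54+54+54+100+55+116+51 = 798; mod 256 = 30 → 1e.
Outer input = (K'⊕opad) ∥ inner = 77 16 cb 5c 5c 5c ∥ 1e.
Outer hash (tag): sum = 119+22+203+92+92+92+30 = 650; mod 256 = 138 → 8a.

8a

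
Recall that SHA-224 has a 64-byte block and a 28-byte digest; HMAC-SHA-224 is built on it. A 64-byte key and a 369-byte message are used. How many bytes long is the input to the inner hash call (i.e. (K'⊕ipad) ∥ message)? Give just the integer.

Key is 64 ≤ 64 bytes, zero-padded: |K'| = 64.
Inner input = (K'⊕ipad) ∥ m → 64 + 369 = 433 bytes.

433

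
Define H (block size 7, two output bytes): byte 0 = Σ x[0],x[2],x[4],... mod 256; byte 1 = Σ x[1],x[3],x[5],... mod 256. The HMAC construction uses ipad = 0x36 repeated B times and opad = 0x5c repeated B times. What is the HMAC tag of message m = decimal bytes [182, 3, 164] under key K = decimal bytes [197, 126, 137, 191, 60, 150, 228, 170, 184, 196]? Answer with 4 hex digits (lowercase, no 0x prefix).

Key decimal bytes [197, 126, 137, 191, 60, 150, 228, 170, 184, 196] = c5 7e 89 bf 3c 96 e4 aa b8 c4 is 10 bytes > B = 7, so hash it first: H(key) = 26 41, then zero-pad to 7 bytes: K' = 26 41 00 00 00 00 00.
K' ⊕ ipad = 10 77 36 36 36 36 36.  K' ⊕ opad = 7a 1d 5c 5c 5c 5c 5c.
Inner input = (K'⊕ipad) ∥ m = 10 77 36 36 36 36 36 ∥ b6 03 a4.
Inner hash: even-index sum = 181 mod 256 = 181; odd-index sum = 573 mod 256 = 61 → b5 3d.
Outer input = (K'⊕opad) ∥ inner = 7a 1d 5c 5c 5c 5c 5c ∥ b5 3d.
Outer hash (tag): even-index sum = 459 mod 256 = 203; odd-index sum = 394 mod 256 = 138 → cb 8a.

cb8a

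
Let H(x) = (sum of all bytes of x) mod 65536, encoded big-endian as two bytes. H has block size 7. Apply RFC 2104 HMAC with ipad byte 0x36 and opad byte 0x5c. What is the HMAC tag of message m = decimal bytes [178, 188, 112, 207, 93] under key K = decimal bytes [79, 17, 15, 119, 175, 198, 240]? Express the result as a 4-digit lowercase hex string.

0390

Key decimal bytes [79, 17, 15, 119, 175, 198, 240] = 4f 11 0f 77 af c6 f0 is exactly B = 7 bytes: K' = 4f 11 0f 77 af c6 f0.
K' ⊕ ipad = 79 27 39 41 99 f0 c6.  K' ⊕ opad = 13 4d 53 2b f3 9a ac.
Inner input = (K'⊕ipad) ∥ m = 79 27 39 41 99 f0 c6 ∥ b2 bc 70 cf 5d.
Inner hash: sum = 121+39+57+65+153+240+198+178+188+112+207+93 = 1651 → 06 73.
Outer input = (K'⊕opad) ∥ inner = 13 4d 53 2b f3 9a ac ∥ 06 73.
Outer hash (tag): sum = 19+77+83+43+243+154+172+6+115 = 912 → 03 90.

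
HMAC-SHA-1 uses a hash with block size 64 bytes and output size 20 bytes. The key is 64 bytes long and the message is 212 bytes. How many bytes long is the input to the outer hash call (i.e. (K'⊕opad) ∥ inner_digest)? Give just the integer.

Key is 64 ≤ 64 bytes, zero-padded: |K'| = 64.
Outer input = (K'⊕opad) ∥ H(inner) → 64 + 20 = 84 bytes.

84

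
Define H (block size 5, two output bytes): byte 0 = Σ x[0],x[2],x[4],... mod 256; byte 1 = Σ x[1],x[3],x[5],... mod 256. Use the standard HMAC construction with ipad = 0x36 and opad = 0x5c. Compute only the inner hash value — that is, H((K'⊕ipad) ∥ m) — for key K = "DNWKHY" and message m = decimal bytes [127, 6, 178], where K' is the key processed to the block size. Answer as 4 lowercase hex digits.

Key "DNWKHY" = 44 4e 57 4b 48 59 is 6 bytes > B = 5, so hash it first: H(key) = e3 f2, then zero-pad to 5 bytes: K' = e3 f2 00 00 00.
K' ⊕ ipad = d5 c4 36 36 36.
Inner input = d5 c4 36 36 36 ∥ 7f 06 b2.
Inner hash: even-index sum = 327 mod 256 = 71; odd-index sum = 555 mod 256 = 43 → 47 2b.

472b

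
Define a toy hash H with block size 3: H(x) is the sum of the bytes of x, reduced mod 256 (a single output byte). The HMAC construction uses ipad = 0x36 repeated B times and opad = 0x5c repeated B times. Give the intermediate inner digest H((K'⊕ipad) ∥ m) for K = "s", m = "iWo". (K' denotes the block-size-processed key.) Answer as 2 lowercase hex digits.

Key "s" = 73 is 1 byte ≤ B = 3; zero-pad to 3 bytes: K' = 73 00 00.
K' ⊕ ipad = 45 36 36.
Inner input = 45 36 36 ∥ 69 57 6f.
Inner hash: sum = 69+54+54+105+87+111 = 480; mod 256 = 224 → e0.

e0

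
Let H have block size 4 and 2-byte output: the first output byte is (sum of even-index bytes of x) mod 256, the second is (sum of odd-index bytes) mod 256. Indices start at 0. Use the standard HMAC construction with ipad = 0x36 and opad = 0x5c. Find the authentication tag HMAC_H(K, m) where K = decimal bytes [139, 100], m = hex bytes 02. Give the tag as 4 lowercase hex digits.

281c

Key decimal bytes [139, 100] = 8b 64 is 2 bytes ≤ B = 4; zero-pad to 4 bytes: K' = 8b 64 00 00.
K' ⊕ ipad = bd 52 36 36.  K' ⊕ opad = d7 38 5c 5c.
Inner input = (K'⊕ipad) ∥ m = bd 52 36 36 ∥ 02.
Inner hash: even-index sum = 245 mod 256 = 245; odd-index sum = 136 mod 256 = 136 → f5 88.
Outer input = (K'⊕opad) ∥ inner = d7 38 5c 5c ∥ f5 88.
Outer hash (tag): even-index sum = 552 mod 256 = 40; odd-index sum = 284 mod 256 = 28 → 28 1c.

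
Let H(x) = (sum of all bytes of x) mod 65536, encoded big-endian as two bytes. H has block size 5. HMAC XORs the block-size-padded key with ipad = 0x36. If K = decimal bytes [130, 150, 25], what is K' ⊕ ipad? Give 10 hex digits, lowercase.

Key decimal bytes [130, 150, 25] = 82 96 19 is 3 bytes ≤ B = 5; zero-pad to 5 bytes: K' = 82 96 19 00 00.
XOR each byte with 0x36: 82⊕36=b4, 96⊕36=a0, 19⊕36=2f, 00⊕36=36, 00⊕36=36.

b4a02f3636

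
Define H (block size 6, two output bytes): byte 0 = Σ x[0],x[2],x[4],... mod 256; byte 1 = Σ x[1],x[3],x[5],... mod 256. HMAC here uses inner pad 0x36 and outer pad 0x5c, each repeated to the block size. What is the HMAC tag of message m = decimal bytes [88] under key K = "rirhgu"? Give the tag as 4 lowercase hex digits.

c892

Key "rirhgu" = 72 69 72 68 67 75 is exactly B = 6 bytes: K' = 72 69 72 68 67 75.
K' ⊕ ipad = 44 5f 44 5e 51 43.  K' ⊕ opad = 2e 35 2e 34 3b 29.
Inner input = (K'⊕ipad) ∥ m = 44 5f 44 5e 51 43 ∥ 58.
Inner hash: even-index sum = 305 mod 256 = 49; odd-index sum = 256 mod 256 = 0 → 31 00.
Outer input = (K'⊕opad) ∥ inner = 2e 35 2e 34 3b 29 ∥ 31 00.
Outer hash (tag): even-index sum = 200 mod 256 = 200; odd-index sum = 146 mod 256 = 146 → c8 92.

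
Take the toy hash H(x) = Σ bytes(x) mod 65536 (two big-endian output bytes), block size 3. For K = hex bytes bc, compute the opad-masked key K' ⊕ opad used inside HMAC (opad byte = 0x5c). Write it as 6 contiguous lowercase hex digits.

Key hex bytes bc is 1 byte ≤ B = 3; zero-pad to 3 bytes: K' = bc 00 00.
XOR each byte with 0x5c: bc⊕5c=e0, 00⊕5c=5c, 00⊕5c=5c.

e05c5c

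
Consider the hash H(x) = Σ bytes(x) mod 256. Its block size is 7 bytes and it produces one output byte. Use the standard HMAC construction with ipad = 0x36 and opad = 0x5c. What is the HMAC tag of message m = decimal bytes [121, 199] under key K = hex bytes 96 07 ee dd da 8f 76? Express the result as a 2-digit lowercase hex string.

94

Key hex bytes 96 07 ee dd da 8f 76 is exactly B = 7 bytes: K' = 96 07 ee dd da 8f 76.
K' ⊕ ipad = a0 31 d8 eb ec b9 40.  K' ⊕ opad = ca 5b b2 81 86 d3 2a.
Inner input = (K'⊕ipad) ∥ m = a0 31 d8 eb ec b9 40 ∥ 79 c7.
Inner hash: sum = 160+49+216+235+236+185+64+121+199 = 1465; mod 256 = 185 → b9.
Outer input = (K'⊕opad) ∥ inner = ca 5b b2 81 86 d3 2a ∥ b9.
Outer hash (tag): sum = 202+91+178+129+134+211+42+185 = 1172; mod 256 = 148 → 94.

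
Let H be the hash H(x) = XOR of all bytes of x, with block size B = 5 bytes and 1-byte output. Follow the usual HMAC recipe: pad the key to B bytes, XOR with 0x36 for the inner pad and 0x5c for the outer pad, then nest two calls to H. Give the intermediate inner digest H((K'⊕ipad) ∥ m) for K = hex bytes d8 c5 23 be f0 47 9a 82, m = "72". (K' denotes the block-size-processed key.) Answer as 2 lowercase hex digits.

Key hex bytes d8 c5 23 be f0 47 9a 82 is 8 bytes > B = 5, so hash it first: H(key) = 2f, then zero-pad to 5 bytes: K' = 2f 00 00 00 00.
K' ⊕ ipad = 19 36 36 36 36.
Inner input = 19 36 36 36 36 ∥ 37 32.
Inner hash: XOR 19⊕36⊕36⊕36⊕36⊕37⊕32 = 1c.

1c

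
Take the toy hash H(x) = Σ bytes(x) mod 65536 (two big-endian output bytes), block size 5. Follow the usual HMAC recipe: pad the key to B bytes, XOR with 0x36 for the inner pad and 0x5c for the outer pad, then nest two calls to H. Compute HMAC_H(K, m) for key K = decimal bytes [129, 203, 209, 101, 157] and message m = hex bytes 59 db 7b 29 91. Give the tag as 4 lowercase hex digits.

0303

Key decimal bytes [129, 203, 209, 101, 157] = 81 cb d1 65 9d is exactly B = 5 bytes: K' = 81 cb d1 65 9d.
K' ⊕ ipad = b7 fd e7 53 ab.  K' ⊕ opad = dd 97 8d 39 c1.
Inner input = (K'⊕ipad) ∥ m = b7 fd e7 53 ab ∥ 59 db 7b 29 91.
Inner hash: sum = 183+253+231+83+171+89+219+123+41+145 = 1538 → 06 02.
Outer input = (K'⊕opad) ∥ inner = dd 97 8d 39 c1 ∥ 06 02.
Outer hash (tag): sum = 221+151+141+57+193+6+2 = 771 → 03 03.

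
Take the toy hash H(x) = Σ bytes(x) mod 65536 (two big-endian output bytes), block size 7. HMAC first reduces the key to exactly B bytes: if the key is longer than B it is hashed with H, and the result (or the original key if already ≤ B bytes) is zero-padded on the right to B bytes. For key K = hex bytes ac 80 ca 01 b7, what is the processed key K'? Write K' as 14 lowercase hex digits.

ac80ca01b70000

Key hex bytes ac 80 ca 01 b7 is 5 bytes ≤ B = 7; zero-pad to 7 bytes: K' = ac 80 ca 01 b7 00 00.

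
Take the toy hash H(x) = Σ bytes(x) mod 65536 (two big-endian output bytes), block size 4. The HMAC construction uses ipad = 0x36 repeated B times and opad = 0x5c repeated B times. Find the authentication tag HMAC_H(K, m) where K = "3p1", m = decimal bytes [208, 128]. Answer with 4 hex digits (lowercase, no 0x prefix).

Key "3p1" = 33 70 31 is 3 bytes ≤ B = 4; zero-pad to 4 bytes: K' = 33 70 31 00.
K' ⊕ ipad = 05 46 07 36.  K' ⊕ opad = 6f 2c 6d 5c.
Inner input = (K'⊕ipad) ∥ m = 05 46 07 36 ∥ d0 80.
Inner hash: sum = 5+70+7+54+208+128 = 472 → 01 d8.
Outer input = (K'⊕opad) ∥ inner = 6f 2c 6d 5c ∥ 01 d8.
Outer hash (tag): sum = 111+44+109+92+1+216 = 573 → 02 3d.

023d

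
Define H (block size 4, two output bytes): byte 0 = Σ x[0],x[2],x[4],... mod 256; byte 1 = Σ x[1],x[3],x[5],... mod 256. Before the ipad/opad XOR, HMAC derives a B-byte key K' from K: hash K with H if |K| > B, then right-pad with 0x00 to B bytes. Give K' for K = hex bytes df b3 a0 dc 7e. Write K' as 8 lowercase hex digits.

fd8f0000

|K| = 5 > B = 4, so first hash the key.
H(K): even-index sum = 509 mod 256 = 253; odd-index sum = 399 mod 256 = 143 → fd 8f.
Zero-pad H(K) = fd 8f to 4 bytes: K' = fd 8f 00 00.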